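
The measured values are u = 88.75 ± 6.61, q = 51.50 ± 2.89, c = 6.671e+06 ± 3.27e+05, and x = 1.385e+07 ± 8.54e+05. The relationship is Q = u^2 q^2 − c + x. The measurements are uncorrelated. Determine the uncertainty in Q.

4e+06

Let p = u^2·q^2 = 2.089e+07. δp/p = √((2·δu/u)² + (2·δq/q)²) = √(0.0222 + 0.0126) = 0.187, so δp = 3.9e+06.
Q = p − c + x: δQ = √(δp² + δc² + δx²) = √(1.52e+13 + 1.07e+11 + 7.29e+11) = 4e+06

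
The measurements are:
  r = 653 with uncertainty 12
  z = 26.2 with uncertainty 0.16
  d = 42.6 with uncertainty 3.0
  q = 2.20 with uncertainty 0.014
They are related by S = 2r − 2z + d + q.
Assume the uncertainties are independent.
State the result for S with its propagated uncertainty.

Each term contributes (cᵢ δxᵢ)² to (δS)²:
  (2·δr)² = 576;  (2·δz)² = 0.102;  (δd)² = 9.00;  (δq)² = 0.000196
δS = √(585) = 24.2
S = 1300.

1300 ± 24.2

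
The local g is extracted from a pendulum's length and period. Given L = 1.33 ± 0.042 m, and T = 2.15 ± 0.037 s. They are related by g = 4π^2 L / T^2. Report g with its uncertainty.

11.4 ± 0.531 m/s^2

g is a product of powers, so relative uncertainties combine in quadrature:
  (1·δL/L)² = (1×0.0316)² = 0.000997;  (-2·δT/T)² = (-2×0.0172)² = 0.00118
δg/g = √(0.00218) = 0.0467
g = 11.4 m/s^2, so δg = 0.0467 × 11.4 = 0.531 m/s^2.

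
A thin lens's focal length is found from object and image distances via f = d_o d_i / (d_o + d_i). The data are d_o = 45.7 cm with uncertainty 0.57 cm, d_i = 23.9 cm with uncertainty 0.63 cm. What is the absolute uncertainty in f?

0.280 cm

∂f/∂d_o = (d_i/(d_o+d_i))² = 0.118;  ∂f/∂d_i = (d_o/(d_o+d_i))² = 0.431
δf = √((∂f/∂d_o · δd_o)² + (∂f/∂d_i · δd_i)²) = √(0.00452 + 0.0738) = 0.280 cm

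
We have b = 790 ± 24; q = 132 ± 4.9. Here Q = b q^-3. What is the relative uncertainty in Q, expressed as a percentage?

11.5%

Relative error in a monomial: (δQ/Q)² = Σ (nᵢ · δxᵢ/xᵢ)².
  (1·δb/b)² = (1×0.0304)² = 0.000923;  (-3·δq/q)² = (-3×0.0371)² = 0.0124
δQ/Q = √(0.0133) = 0.115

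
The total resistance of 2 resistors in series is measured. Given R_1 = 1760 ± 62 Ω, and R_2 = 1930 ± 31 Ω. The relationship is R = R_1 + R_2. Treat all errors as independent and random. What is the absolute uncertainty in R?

Each term contributes (cᵢ δxᵢ)² to (δR)²:
  (δR_1)² = 3840;  (δR_2)² = 961
δR = √(4800) = 69.3 Ω

69.3 Ω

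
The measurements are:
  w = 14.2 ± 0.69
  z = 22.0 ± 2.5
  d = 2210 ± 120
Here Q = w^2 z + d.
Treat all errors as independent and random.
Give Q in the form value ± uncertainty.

Let p = w^2·z = 4440. δp/p = √((2·δw/w)² + (1·δz/z)²) = √(0.00944 + 0.0129) = 0.150, so δp = 663.
Q = p + d: δQ = √(δp² + δd²) = √(4.4e+05 + 14400) = 674
Q = 6650.

6650 ± 674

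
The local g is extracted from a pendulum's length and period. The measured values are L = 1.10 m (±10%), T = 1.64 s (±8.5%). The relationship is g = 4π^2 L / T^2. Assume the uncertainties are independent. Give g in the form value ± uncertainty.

16.1 ± 3.18 m/s^2

For a monomial g ∝ L, T^-2, fractional errors add in quadrature:
  (1·δL/L)² = (1×0.100)² = 0.0100;  (-2·δT/T)² = (-2×0.0850)² = 0.0289
δg/g = √(0.0389) = 0.197
g = 16.1 m/s^2, so δg = 0.197 × 16.1 = 3.18 m/s^2.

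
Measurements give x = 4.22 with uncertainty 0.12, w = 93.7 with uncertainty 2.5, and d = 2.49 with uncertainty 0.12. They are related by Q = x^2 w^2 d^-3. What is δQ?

1660

Each factor contributes (exponent × relative error)² to (δQ/Q)²:
  (2·δx/x)² = (2×0.0284)² = 0.00323;  (2·δw/w)² = (2×0.0267)² = 0.00285;  (-3·δd/d)² = (-3×0.0482)² = 0.0209
δQ/Q = √(0.0270) = 0.164
Q = 10100, so δQ = 0.164 × 10100 = 1660.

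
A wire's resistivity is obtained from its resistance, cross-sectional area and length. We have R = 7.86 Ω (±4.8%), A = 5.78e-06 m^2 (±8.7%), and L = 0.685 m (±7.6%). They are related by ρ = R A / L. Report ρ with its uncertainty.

Relative error in a monomial: (δρ/ρ)² = Σ (nᵢ · δxᵢ/xᵢ)².
  (1·δR/R)² = (1×0.0480)² = 0.00230;  (1·δA/A)² = (1×0.0870)² = 0.00757;  (-1·δL/L)² = (-1×0.0760)² = 0.00578
δρ/ρ = √(0.0156) = 0.125
ρ = 6.63e-05 Ω·m, so δρ = 0.125 × 6.63e-05 = 8.3e-06 Ω·m.

(6.63 ± 0.830) × 10^-5 Ω·m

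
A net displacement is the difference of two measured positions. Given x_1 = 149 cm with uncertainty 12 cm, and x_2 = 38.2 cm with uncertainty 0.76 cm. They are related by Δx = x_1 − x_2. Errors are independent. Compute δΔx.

12.0 cm

Each term contributes (cᵢ δxᵢ)² to (δΔx)²:
  (δx_1)² = 144;  (δx_2)² = 0.578
δΔx = √(145) = 12.0 cm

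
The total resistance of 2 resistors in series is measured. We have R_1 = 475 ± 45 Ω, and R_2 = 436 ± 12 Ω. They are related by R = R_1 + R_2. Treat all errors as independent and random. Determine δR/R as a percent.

5.11%

Sums and differences: (δR)² = Σ (cᵢ δxᵢ)².
  (δR_1)² = 2020;  (δR_2)² = 144
δR = √(2170) = 46.6 Ω
R = 911 Ω, so δR/R = 46.6/911 = 0.0511.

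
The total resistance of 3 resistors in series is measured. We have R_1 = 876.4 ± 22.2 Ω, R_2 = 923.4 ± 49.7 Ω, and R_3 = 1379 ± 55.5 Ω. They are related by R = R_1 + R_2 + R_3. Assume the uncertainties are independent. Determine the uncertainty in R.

77.7 Ω

Absolute uncertainties add in quadrature for a linear combination:
  (δR_1)² = 493;  (δR_2)² = 2470;  (δR_3)² = 3080
δR = √(6040) = 77.7 Ω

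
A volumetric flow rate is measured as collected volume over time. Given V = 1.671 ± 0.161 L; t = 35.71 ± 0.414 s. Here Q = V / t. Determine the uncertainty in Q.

0.00454 L/s

Each factor contributes (exponent × relative error)² to (δQ/Q)²:
  (1·δV/V)² = (1×0.0963)² = 0.00928;  (-1·δt/t)² = (-1×0.0116)² = 0.000134
δQ/Q = √(0.00942) = 0.0970
Q = 0.04679 L/s, so δQ = 0.0970 × 0.04679 = 0.00454 L/s.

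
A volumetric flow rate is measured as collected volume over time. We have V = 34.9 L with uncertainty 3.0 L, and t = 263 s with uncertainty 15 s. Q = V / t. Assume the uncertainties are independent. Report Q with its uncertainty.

0.133 ± 0.0137 L/s

Each factor contributes (exponent × relative error)² to (δQ/Q)²:
  (1·δV/V)² = (1×0.0860)² = 0.00739;  (-1·δt/t)² = (-1×0.0570)² = 0.00325
δQ/Q = √(0.0106) = 0.103
Q = 0.133 L/s, so δQ = 0.103 × 0.133 = 0.0137 L/s.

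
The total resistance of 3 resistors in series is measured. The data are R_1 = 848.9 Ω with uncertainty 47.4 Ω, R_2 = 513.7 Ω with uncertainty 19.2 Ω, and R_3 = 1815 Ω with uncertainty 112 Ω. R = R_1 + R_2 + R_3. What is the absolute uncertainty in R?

123 Ω

Each term contributes (cᵢ δxᵢ)² to (δR)²:
  (δR_1)² = 2250;  (δR_2)² = 369;  (δR_3)² = 12500
δR = √(15200) = 123 Ω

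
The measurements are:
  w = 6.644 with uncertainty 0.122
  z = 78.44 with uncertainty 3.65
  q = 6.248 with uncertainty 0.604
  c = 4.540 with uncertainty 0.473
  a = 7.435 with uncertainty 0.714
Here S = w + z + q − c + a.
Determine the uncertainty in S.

3.80

For a sum/difference, combine absolute errors in quadrature:
  (δw)² = 0.0149;  (δz)² = 13.3;  (δq)² = 0.365;  (δc)² = 0.224;  (δa)² = 0.510
δS = √(14.4) = 3.80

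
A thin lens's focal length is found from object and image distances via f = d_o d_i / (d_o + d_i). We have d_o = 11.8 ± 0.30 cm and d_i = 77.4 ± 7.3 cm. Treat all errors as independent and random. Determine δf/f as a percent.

∂f/∂d_o = (d_i/(d_o+d_i))² = 0.753;  ∂f/∂d_i = (d_o/(d_o+d_i))² = 0.0175
δf = √((∂f/∂d_o · δd_o)² + (∂f/∂d_i · δd_i)²) = √(0.0510 + 0.0163) = 0.260 cm
f = 10.2 cm, so δf/f = 0.260/10.2 = 0.0253.

2.53%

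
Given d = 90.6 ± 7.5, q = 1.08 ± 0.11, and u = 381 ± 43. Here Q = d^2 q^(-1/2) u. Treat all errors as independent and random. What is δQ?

Each factor contributes (exponent × relative error)² to (δQ/Q)²:
  (2·δd/d)² = (2×0.0828)² = 0.0274;  (−½·δq/q)² = (-0.5×0.102)² = 0.00259;  (1·δu/u)² = (1×0.113)² = 0.0127
δQ/Q = √(0.0427) = 0.207
Q = 3.01e+06, so δQ = 0.207 × 3.01e+06 = 6.22e+05.

6.22e+05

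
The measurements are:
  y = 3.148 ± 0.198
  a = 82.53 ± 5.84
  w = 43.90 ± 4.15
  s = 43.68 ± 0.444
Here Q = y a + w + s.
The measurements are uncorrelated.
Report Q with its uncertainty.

347.4 ± 24.9

Let p = y·a = 259.8. δp/p = √((1·δy/y)² + (1·δa/a)²) = √(0.00396 + 0.00501) = 0.0947, so δp = 24.6.
Q = p + w + s: δQ = √(δp² + δw² + δs²) = √(605 + 17.2 + 0.197) = 24.9
Q = 347.4.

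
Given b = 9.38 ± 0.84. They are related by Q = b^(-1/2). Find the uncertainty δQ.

0.0146

For a monomial Q ∝ b^(-1/2), fractional errors add in quadrature:
  (−½·δb/b)² = (-0.5×0.0896)² = 0.00200
δQ/Q = √(0.00200) = 0.0448
Q = 0.327, so δQ = 0.0448 × 0.327 = 0.0146.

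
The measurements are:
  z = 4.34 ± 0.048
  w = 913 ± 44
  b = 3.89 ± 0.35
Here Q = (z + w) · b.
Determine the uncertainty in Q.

Let u = z + w = 917. δu = √(δz² + δw²) = √(0.00230 + 1940) = 44.0, so δu/u = 0.0480.
Q is then a monomial in u, b:
δQ/Q = √((δu/u)² + (1·δb/b)²) = √(0.00230 + 0.00810) = 0.102
Q = 3570, so δQ = 0.102 × 3570 = 364.

364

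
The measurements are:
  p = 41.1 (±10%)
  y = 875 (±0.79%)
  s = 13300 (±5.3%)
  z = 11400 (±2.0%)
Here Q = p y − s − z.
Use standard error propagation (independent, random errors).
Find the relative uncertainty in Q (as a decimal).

0.327

Let w = p·y = 36000. δw/w = √((1·δp/p)² + (1·δy/y)²) = √(0.0100 + 6.24e-05) = 0.100, so δw = 3610.
Q = w − s − z: δQ = √(δw² + δs² + δz²) = √(1.3e+07 + 4.97e+05 + 52000) = 3680
Q = 11300, so δQ/Q = 3680/11300 = 0.327.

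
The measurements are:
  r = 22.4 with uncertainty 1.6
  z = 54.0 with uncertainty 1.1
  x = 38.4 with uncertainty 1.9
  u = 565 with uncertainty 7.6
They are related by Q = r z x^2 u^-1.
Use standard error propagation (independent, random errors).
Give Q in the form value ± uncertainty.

3160 ± 393

Relative error in a monomial: (δQ/Q)² = Σ (nᵢ · δxᵢ/xᵢ)².
  (1·δr/r)² = (1×0.0714)² = 0.00510;  (1·δz/z)² = (1×0.0204)² = 0.000415;  (2·δx/x)² = (2×0.0495)² = 0.00979;  (-1·δu/u)² = (-1×0.0135)² = 0.000181
δQ/Q = √(0.0155) = 0.124
Q = 3160, so δQ = 0.124 × 3160 = 393.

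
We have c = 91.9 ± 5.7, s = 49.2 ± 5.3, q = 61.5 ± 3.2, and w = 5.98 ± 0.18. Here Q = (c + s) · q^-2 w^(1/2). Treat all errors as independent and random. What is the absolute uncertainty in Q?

Let u = c + s = 141. δu = √(δc² + δs²) = √(32.5 + 28.1) = 7.78, so δu/u = 0.0552.
Q is then a monomial in u, q, w:
δQ/Q = √((δu/u)² + (-2·δq/q)² + (½·δw/w)²) = √(0.00304 + 0.0108 + 0.000227) = 0.119
Q = 0.0912, so δQ = 0.119 × 0.0912 = 0.0108.

0.0108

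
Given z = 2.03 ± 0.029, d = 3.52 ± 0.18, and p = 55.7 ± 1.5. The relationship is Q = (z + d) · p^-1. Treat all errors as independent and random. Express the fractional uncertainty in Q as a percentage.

4.25%

Let u = z + d = 5.55. δu = √(δz² + δd²) = √(0.000841 + 0.0324) = 0.182, so δu/u = 0.0329.
Q is then a monomial in u, p:
δQ/Q = √((δu/u)² + (-1·δp/p)²) = √(0.00108 + 0.000725) = 0.0425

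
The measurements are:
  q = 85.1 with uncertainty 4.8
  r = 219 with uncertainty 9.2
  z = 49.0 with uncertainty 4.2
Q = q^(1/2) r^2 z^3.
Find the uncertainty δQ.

1.42e+10

Each factor contributes (exponent × relative error)² to (δQ/Q)²:
  (½·δq/q)² = (0.5×0.0564)² = 0.000795;  (2·δr/r)² = (2×0.0420)² = 0.00706;  (3·δz/z)² = (3×0.0857)² = 0.0661
δQ/Q = √(0.0740) = 0.272
Q = 5.21e+10, so δQ = 0.272 × 5.21e+10 = 1.42e+10.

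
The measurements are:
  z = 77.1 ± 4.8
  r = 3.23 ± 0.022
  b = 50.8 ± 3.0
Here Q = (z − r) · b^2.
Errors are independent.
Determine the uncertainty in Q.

Let u = z − r = 73.9. δu = √(δz² + δr²) = √(23.0 + 0.000484) = 4.80, so δu/u = 0.0650.
Q is then a monomial in u, b:
δQ/Q = √((δu/u)² + (2·δb/b)²) = √(0.00422 + 0.0140) = 0.135
Q = 1.91e+05, so δQ = 0.135 × 1.91e+05 = 25700.

25700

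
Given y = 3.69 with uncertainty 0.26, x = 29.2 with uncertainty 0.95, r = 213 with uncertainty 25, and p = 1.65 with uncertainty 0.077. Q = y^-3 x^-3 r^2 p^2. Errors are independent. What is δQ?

0.0339

Products/powers → add relative errors in quadrature, weighted by exponent:
  (-3·δy/y)² = (-3×0.0705)² = 0.0447;  (-3·δx/x)² = (-3×0.0325)² = 0.00953;  (2·δr/r)² = (2×0.117)² = 0.0551;  (2·δp/p)² = (2×0.0467)² = 0.00871
δQ/Q = √(0.118) = 0.344
Q = 0.0987, so δQ = 0.344 × 0.0987 = 0.0339.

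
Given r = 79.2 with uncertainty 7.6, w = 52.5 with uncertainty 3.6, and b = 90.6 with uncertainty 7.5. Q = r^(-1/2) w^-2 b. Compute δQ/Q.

Products/powers → add relative errors in quadrature, weighted by exponent:
  (−½·δr/r)² = (-0.5×0.0960)² = 0.00230;  (-2·δw/w)² = (-2×0.0686)² = 0.0188;  (1·δb/b)² = (1×0.0828)² = 0.00685
δQ/Q = √(0.0280) = 0.167

0.167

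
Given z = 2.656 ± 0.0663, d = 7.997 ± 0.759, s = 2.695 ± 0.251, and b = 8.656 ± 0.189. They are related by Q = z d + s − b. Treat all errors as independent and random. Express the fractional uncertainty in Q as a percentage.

Let p = z·d = 21.24. δp/p = √((1·δz/z)² + (1·δd/d)²) = √(0.000623 + 0.00901) = 0.0981, so δp = 2.08.
Q = p + s − b: δQ = √(δp² + δs² + δb²) = √(4.34 + 0.0630 + 0.0357) = 2.11
Q = 15.28, so δQ/Q = 2.11/15.28 = 0.138.

13.8%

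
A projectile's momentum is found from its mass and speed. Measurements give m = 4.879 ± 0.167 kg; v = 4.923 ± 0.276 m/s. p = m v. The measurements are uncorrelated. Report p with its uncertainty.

Relative error in a monomial: (δp/p)² = Σ (nᵢ · δxᵢ/xᵢ)².
  (1·δm/m)² = (1×0.0342)² = 0.00117;  (1·δv/v)² = (1×0.0561)² = 0.00314
δp/p = √(0.00431) = 0.0657
p = 24.02 kg·m/s, so δp = 0.0657 × 24.02 = 1.58 kg·m/s.

24.02 ± 1.58 kg·m/s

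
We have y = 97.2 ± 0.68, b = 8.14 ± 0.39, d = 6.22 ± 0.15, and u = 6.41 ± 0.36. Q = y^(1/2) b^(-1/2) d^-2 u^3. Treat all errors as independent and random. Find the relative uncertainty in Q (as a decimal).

For a monomial Q ∝ y^(1/2), b^(-1/2), d^-2, u^3, fractional errors add in quadrature:
  (½·δy/y)² = (0.5×0.00700)² = 1.22e-05;  (−½·δb/b)² = (-0.5×0.0479)² = 0.000574;  (-2·δd/d)² = (-2×0.0241)² = 0.00233;  (3·δu/u)² = (3×0.0562)² = 0.0284
δQ/Q = √(0.0313) = 0.177

0.177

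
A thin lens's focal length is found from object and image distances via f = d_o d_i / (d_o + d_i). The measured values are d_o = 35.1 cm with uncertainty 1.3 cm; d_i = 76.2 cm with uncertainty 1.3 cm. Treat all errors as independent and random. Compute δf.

∂f/∂d_o = (d_i/(d_o+d_i))² = 0.469;  ∂f/∂d_i = (d_o/(d_o+d_i))² = 0.0995
δf = √((∂f/∂d_o · δd_o)² + (∂f/∂d_i · δd_i)²) = √(0.371 + 0.0167) = 0.623 cm

0.623 cm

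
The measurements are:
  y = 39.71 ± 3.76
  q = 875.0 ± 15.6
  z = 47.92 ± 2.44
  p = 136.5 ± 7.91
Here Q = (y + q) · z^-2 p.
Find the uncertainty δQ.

Let u = y + q = 914.7. δu = √(δy² + δq²) = √(14.1 + 243) = 16.0, so δu/u = 0.0175.
Q is then a monomial in u, z, p:
δQ/Q = √((δu/u)² + (-2·δz/z)² + (1·δp/p)²) = √(0.000308 + 0.0104 + 0.00336) = 0.118
Q = 54.37, so δQ = 0.118 × 54.37 = 6.44.

6.44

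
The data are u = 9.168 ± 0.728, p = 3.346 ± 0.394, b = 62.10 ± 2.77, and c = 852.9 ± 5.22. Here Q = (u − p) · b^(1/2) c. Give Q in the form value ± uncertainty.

Let w = u − p = 5.822. δw = √(δu² + δp²) = √(0.530 + 0.155) = 0.828, so δw/w = 0.142.
Q is then a monomial in w, b, c:
δQ/Q = √((δw/w)² + (½·δb/b)² + (1·δc/c)²) = √(0.0202 + 0.000497 + 3.75e-05) = 0.144
Q = 39130, so δQ = 0.144 × 39130 = 5640.

39130 ± 5640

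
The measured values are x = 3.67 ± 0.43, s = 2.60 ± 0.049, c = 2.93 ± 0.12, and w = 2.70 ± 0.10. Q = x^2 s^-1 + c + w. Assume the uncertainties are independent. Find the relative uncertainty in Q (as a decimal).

0.114

Let p = x^2·s^-1 = 5.18. δp/p = √((2·δx/x)² + (-1·δs/s)²) = √(0.0549 + 0.000355) = 0.235, so δp = 1.22.
Q = p + c + w: δQ = √(δp² + δc² + δw²) = √(1.48 + 0.0144 + 0.0100) = 1.23
Q = 10.8, so δQ/Q = 1.23/10.8 = 0.114.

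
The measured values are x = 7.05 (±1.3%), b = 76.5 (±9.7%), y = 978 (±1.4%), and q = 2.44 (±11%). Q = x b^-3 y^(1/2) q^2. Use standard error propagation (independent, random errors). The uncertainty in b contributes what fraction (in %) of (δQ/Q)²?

63.5%

(δQ/Q)² = (1·δx/x)² + (-3·δb/b)² + (½·δy/y)² + (2·δq/q)²
  x term: (1×0.0130)² = 0.000169
  b term: (-3×0.0970)² = 0.0847
  y term: (0.5×0.0140)² = 4.9e-05
  q term: (2×0.110)² = 0.0484
Total = 0.133. Share from b = 0.0847/0.133 = 0.635.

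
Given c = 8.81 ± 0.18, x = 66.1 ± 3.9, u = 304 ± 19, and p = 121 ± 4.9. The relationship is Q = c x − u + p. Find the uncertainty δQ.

Let w = c·x = 582. δw/w = √((1·δc/c)² + (1·δx/x)²) = √(0.000417 + 0.00348) = 0.0624, so δw = 36.4.
Q = w − u + p: δQ = √(δw² + δu² + δp²) = √(1320 + 361 + 24.0) = 41.3

41.3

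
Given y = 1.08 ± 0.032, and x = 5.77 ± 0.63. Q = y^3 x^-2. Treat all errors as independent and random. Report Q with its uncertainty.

0.0378 ± 0.00892

For a monomial Q ∝ y^3, x^-2, fractional errors add in quadrature:
  (3·δy/y)² = (3×0.0296)² = 0.00790;  (-2·δx/x)² = (-2×0.109)² = 0.0477
δQ/Q = √(0.0556) = 0.236
Q = 0.0378, so δQ = 0.236 × 0.0378 = 0.00892.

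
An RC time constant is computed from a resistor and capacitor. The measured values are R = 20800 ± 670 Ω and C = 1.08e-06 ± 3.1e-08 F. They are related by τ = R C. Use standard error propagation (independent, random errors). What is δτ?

0.000969 s

Relative error in a monomial: (δτ/τ)² = Σ (nᵢ · δxᵢ/xᵢ)².
  (1·δR/R)² = (1×0.0322)² = 0.00104;  (1·δC/C)² = (1×0.0287)² = 0.000824
δτ/τ = √(0.00186) = 0.0431
τ = 0.0225 s, so δτ = 0.0431 × 0.0225 = 0.000969 s.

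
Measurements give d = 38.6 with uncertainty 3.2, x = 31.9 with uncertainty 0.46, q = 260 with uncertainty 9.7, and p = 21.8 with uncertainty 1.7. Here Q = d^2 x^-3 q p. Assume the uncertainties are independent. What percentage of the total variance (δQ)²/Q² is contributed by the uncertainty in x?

(δQ/Q)² = (2·δd/d)² + (-3·δx/x)² + (1·δq/q)² + (1·δp/p)²
  d term: (2×0.0829)² = 0.0275
  x term: (-3×0.0144)² = 0.00187
  q term: (1×0.0373)² = 0.00139
  p term: (1×0.0780)² = 0.00608
Total = 0.0368. Share from x = 0.00187/0.0368 = 0.0508.

5.08%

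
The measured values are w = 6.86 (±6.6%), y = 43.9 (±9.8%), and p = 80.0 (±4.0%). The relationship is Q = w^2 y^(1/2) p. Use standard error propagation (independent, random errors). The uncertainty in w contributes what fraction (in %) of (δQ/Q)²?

81.3%

(δQ/Q)² = (2·δw/w)² + (½·δy/y)² + (1·δp/p)²
  w term: (2×0.0660)² = 0.0174
  y term: (0.5×0.0980)² = 0.00240
  p term: (1×0.0400)² = 0.00160
Total = 0.0214. Share from w = 0.0174/0.0214 = 0.813.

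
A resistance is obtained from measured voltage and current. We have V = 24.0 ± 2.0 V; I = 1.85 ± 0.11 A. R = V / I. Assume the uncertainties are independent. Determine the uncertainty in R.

1.33 Ω

Relative error in a monomial: (δR/R)² = Σ (nᵢ · δxᵢ/xᵢ)².
  (1·δV/V)² = (1×0.0833)² = 0.00694;  (-1·δI/I)² = (-1×0.0595)² = 0.00354
δR/R = √(0.0105) = 0.102
R = 13.0 Ω, so δR = 0.102 × 13.0 = 1.33 Ω.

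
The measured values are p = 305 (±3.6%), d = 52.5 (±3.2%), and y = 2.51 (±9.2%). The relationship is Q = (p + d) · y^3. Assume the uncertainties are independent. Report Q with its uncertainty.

Let u = p + d = 358. δu = √(δp² + δd²) = √(121 + 2.82) = 11.1, so δu/u = 0.0311.
Q is then a monomial in u, y:
δQ/Q = √((δu/u)² + (3·δy/y)²) = √(0.000965 + 0.0762) = 0.278
Q = 5650, so δQ = 0.278 × 5650 = 1570.

5650 ± 1570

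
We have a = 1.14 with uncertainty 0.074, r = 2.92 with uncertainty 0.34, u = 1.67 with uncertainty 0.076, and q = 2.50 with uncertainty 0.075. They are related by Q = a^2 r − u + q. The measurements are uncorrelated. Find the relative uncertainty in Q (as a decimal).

Let p = a^2·r = 3.79. δp/p = √((2·δa/a)² + (1·δr/r)²) = √(0.0169 + 0.0136) = 0.174, so δp = 0.662.
Q = p − u + q: δQ = √(δp² + δu² + δq²) = √(0.438 + 0.00578 + 0.00562) = 0.670
Q = 4.62, so δQ/Q = 0.670/4.62 = 0.145.

0.145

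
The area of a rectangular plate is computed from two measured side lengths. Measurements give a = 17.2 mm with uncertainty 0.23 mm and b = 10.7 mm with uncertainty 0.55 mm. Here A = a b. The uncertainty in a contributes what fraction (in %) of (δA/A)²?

6.34%

(δA/A)² = (1·δa/a)² + (1·δb/b)²
  a term: (1×0.0134)² = 0.000179
  b term: (1×0.0514)² = 0.00264
Total = 0.00282. Share from a = 0.000179/0.00282 = 0.0634.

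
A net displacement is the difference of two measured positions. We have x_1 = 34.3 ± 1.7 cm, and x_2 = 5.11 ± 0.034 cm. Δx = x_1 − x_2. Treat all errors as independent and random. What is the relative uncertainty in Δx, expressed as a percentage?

5.83%

Δx is a linear combination, so absolute uncertainties add in quadrature:
  (δx_1)² = 2.89;  (δx_2)² = 0.00116
δΔx = √(2.89) = 1.70 cm
Δx = 29.2 cm, so δΔx/Δx = 1.70/29.2 = 0.0583.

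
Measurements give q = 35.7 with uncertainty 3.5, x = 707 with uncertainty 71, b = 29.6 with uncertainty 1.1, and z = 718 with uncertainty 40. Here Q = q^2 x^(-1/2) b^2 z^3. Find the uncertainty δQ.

Each factor contributes (exponent × relative error)² to (δQ/Q)²:
  (2·δq/q)² = (2×0.0980)² = 0.0384;  (−½·δx/x)² = (-0.5×0.100)² = 0.00252;  (2·δb/b)² = (2×0.0372)² = 0.00552;  (3·δz/z)² = (3×0.0557)² = 0.0279
δQ/Q = √(0.0744) = 0.273
Q = 1.55e+13, so δQ = 0.273 × 1.55e+13 = 4.24e+12.

4.24e+12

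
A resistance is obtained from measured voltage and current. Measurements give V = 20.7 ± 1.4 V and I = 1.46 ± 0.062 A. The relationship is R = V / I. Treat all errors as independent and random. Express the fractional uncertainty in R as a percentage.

For a monomial R ∝ V, I^-1, fractional errors add in quadrature:
  (1·δV/V)² = (1×0.0676)² = 0.00457;  (-1·δI/I)² = (-1×0.0425)² = 0.00180
δR/R = √(0.00638) = 0.0799

7.99%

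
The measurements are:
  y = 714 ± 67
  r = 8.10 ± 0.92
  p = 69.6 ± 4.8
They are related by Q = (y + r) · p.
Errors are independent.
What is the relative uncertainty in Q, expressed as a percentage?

11.6%

Let u = y + r = 722. δu = √(δy² + δr²) = √(4490 + 0.846) = 67.0, so δu/u = 0.0928.
Q is then a monomial in u, p:
δQ/Q = √((δu/u)² + (1·δp/p)²) = √(0.00861 + 0.00476) = 0.116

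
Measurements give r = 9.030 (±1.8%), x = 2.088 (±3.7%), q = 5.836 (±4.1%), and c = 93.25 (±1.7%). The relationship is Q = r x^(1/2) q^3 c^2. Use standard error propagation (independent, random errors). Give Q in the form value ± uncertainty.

(2.255 ± 0.294) × 10^7

Relative error in a monomial: (δQ/Q)² = Σ (nᵢ · δxᵢ/xᵢ)².
  (1·δr/r)² = (1×0.0180)² = 0.000324;  (½·δx/x)² = (0.5×0.0370)² = 0.000342;  (3·δq/q)² = (3×0.0410)² = 0.0151;  (2·δc/c)² = (2×0.0170)² = 0.00116
δQ/Q = √(0.0170) = 0.130
Q = 2.255e+07, so δQ = 0.130 × 2.255e+07 = 2.94e+06.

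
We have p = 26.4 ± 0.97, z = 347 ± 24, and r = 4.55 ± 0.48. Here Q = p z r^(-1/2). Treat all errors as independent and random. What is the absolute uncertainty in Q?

406

For a monomial Q ∝ p, z, r^(-1/2), fractional errors add in quadrature:
  (1·δp/p)² = (1×0.0367)² = 0.00135;  (1·δz/z)² = (1×0.0692)² = 0.00478;  (−½·δr/r)² = (-0.5×0.105)² = 0.00278
δQ/Q = √(0.00892) = 0.0944
Q = 4290, so δQ = 0.0944 × 4290 = 406.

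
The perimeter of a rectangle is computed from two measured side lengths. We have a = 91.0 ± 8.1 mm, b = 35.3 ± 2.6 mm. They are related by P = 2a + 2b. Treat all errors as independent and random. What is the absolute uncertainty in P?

17.0 mm

P is a linear combination, so absolute uncertainties add in quadrature:
  (2·δa)² = 262;  (2·δb)² = 27.0
δP = √(289) = 17.0 mm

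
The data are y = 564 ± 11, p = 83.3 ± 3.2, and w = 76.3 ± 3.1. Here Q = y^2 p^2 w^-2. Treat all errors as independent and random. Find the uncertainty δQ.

44900

Each factor contributes (exponent × relative error)² to (δQ/Q)²:
  (2·δy/y)² = (2×0.0195)² = 0.00152;  (2·δp/p)² = (2×0.0384)² = 0.00590;  (-2·δw/w)² = (-2×0.0406)² = 0.00660
δQ/Q = √(0.0140) = 0.118
Q = 3.79e+05, so δQ = 0.118 × 3.79e+05 = 44900.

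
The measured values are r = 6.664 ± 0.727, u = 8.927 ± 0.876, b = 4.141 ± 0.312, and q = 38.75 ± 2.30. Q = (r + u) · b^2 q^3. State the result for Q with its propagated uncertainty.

Let w = r + u = 15.59. δw = √(δr² + δu²) = √(0.529 + 0.767) = 1.14, so δw/w = 0.0730.
Q is then a monomial in w, b, q:
δQ/Q = √((δw/w)² + (2·δb/b)² + (3·δq/q)²) = √(0.00533 + 0.0227 + 0.0317) = 0.244
Q = 1.556e+07, so δQ = 0.244 × 1.556e+07 = 3.8e+06.

(1.556 ± 0.380) × 10^7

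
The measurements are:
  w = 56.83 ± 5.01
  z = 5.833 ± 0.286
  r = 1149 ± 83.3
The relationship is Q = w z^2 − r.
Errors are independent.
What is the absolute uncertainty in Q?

268

Let p = w·z^2 = 1934. δp/p = √((1·δw/w)² + (2·δz/z)²) = √(0.00777 + 0.00962) = 0.132, so δp = 255.
Q = p − r: δQ = √(δp² + δr²) = √(65000 + 6940) = 268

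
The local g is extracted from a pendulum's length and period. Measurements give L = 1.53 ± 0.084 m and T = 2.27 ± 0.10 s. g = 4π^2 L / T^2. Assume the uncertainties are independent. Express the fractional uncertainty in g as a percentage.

Relative error in a monomial: (δg/g)² = Σ (nᵢ · δxᵢ/xᵢ)².
  (1·δL/L)² = (1×0.0549)² = 0.00301;  (-2·δT/T)² = (-2×0.0441)² = 0.00776
δg/g = √(0.0108) = 0.104

10.4%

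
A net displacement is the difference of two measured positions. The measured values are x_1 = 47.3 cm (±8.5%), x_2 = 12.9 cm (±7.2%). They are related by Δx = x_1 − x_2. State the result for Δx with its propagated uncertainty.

Each term contributes (cᵢ δxᵢ)² to (δΔx)²:
  (δx_1)² = 16.2;  (δx_2)² = 0.863
δΔx = √(17.0) = 4.13 cm
Δx = 34.4 cm.

34.4 ± 4.13 cm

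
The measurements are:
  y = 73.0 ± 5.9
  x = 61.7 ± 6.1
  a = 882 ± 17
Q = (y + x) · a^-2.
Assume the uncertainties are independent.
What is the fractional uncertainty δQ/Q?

Let u = y + x = 135. δu = √(δy² + δx²) = √(34.8 + 37.2) = 8.49, so δu/u = 0.0630.
Q is then a monomial in u, a:
δQ/Q = √((δu/u)² + (-2·δa/a)²) = √(0.00397 + 0.00149) = 0.0739

0.0739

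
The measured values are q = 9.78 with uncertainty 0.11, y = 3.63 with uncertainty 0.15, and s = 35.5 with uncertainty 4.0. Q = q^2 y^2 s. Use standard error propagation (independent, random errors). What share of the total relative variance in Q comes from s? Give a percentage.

(δQ/Q)² = (2·δq/q)² + (2·δy/y)² + (1·δs/s)²
  q term: (2×0.0112)² = 0.000506
  y term: (2×0.0413)² = 0.00683
  s term: (1×0.113)² = 0.0127
Total = 0.0200. Share from s = 0.0127/0.0200 = 0.634.

63.4%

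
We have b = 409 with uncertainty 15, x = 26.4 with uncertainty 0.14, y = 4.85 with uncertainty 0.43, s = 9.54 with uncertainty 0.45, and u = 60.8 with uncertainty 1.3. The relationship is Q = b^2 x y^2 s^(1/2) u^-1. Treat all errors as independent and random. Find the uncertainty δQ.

Relative error in a monomial: (δQ/Q)² = Σ (nᵢ · δxᵢ/xᵢ)².
  (2·δb/b)² = (2×0.0367)² = 0.00538;  (1·δx/x)² = (1×0.00530)² = 2.81e-05;  (2·δy/y)² = (2×0.0887)² = 0.0314;  (½·δs/s)² = (0.5×0.0472)² = 0.000556;  (-1·δu/u)² = (-1×0.0214)² = 0.000457
δQ/Q = √(0.0379) = 0.195
Q = 5.28e+06, so δQ = 0.195 × 5.28e+06 = 1.03e+06.

1.03e+06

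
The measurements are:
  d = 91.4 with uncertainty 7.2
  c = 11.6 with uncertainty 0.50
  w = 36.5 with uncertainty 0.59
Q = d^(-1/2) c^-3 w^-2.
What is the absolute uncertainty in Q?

Products/powers → add relative errors in quadrature, weighted by exponent:
  (−½·δd/d)² = (-0.5×0.0788)² = 0.00155;  (-3·δc/c)² = (-3×0.0431)² = 0.0167;  (-2·δw/w)² = (-2×0.0162)² = 0.00105
δQ/Q = √(0.0193) = 0.139
Q = 5.03e-08, so δQ = 0.139 × 5.03e-08 = 6.99e-09.

6.99e-09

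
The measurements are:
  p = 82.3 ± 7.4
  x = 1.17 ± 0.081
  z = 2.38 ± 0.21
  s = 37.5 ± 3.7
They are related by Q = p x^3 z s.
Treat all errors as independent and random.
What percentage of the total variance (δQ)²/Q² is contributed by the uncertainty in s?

(δQ/Q)² = (1·δp/p)² + (3·δx/x)² + (1·δz/z)² + (1·δs/s)²
  p term: (1×0.0899)² = 0.00808
  x term: (3×0.0692)² = 0.0431
  z term: (1×0.0882)² = 0.00779
  s term: (1×0.0987)² = 0.00974
Total = 0.0687. Share from s = 0.00974/0.0687 = 0.142.

14.2%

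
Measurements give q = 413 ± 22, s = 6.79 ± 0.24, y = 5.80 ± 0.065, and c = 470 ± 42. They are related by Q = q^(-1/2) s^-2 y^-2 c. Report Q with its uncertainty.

Each factor contributes (exponent × relative error)² to (δQ/Q)²:
  (−½·δq/q)² = (-0.5×0.0533)² = 0.000709;  (-2·δs/s)² = (-2×0.0353)² = 0.00500;  (-2·δy/y)² = (-2×0.0112)² = 0.000502;  (1·δc/c)² = (1×0.0894)² = 0.00799
δQ/Q = √(0.0142) = 0.119
Q = 0.0149, so δQ = 0.119 × 0.0149 = 0.00178.

0.0149 ± 0.00178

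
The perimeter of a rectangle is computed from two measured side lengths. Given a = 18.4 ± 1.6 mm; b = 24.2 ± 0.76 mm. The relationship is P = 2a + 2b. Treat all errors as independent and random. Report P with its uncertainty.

P is a linear combination, so absolute uncertainties add in quadrature:
  (2·δa)² = 10.2;  (2·δb)² = 2.31
δP = √(12.6) = 3.54 mm
P = 85.2 mm.

85.2 ± 3.54 mm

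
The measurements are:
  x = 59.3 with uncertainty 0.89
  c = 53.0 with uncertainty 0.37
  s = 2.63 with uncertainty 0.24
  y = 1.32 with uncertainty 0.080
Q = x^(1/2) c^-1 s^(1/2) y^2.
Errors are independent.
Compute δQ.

For a monomial Q ∝ x^(1/2), c^-1, s^(1/2), y^2, fractional errors add in quadrature:
  (½·δx/x)² = (0.5×0.0150)² = 5.63e-05;  (-1·δc/c)² = (-1×0.00698)² = 4.87e-05;  (½·δs/s)² = (0.5×0.0913)² = 0.00208;  (2·δy/y)² = (2×0.0606)² = 0.0147
δQ/Q = √(0.0169) = 0.130
Q = 0.411, so δQ = 0.130 × 0.411 = 0.0533.

0.0533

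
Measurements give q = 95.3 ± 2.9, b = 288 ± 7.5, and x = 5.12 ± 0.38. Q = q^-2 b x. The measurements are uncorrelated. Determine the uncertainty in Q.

0.0161

Relative error in a monomial: (δQ/Q)² = Σ (nᵢ · δxᵢ/xᵢ)².
  (-2·δq/q)² = (-2×0.0304)² = 0.00370;  (1·δb/b)² = (1×0.0260)² = 0.000678;  (1·δx/x)² = (1×0.0742)² = 0.00551
δQ/Q = √(0.00989) = 0.0995
Q = 0.162, so δQ = 0.0995 × 0.162 = 0.0161.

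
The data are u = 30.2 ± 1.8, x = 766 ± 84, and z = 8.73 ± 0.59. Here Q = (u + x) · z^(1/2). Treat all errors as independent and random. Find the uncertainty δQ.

261

Let w = u + x = 796. δw = √(δu² + δx²) = √(3.24 + 7060) = 84.0, so δw/w = 0.106.
Q is then a monomial in w, z:
δQ/Q = √((δw/w)² + (½·δz/z)²) = √(0.0111 + 0.00114) = 0.111
Q = 2350, so δQ = 0.111 × 2350 = 261.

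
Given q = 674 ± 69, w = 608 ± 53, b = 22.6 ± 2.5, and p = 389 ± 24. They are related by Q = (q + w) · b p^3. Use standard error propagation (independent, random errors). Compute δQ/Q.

0.226

Let u = q + w = 1280. δu = √(δq² + δw²) = √(4760 + 2810) = 87.0, so δu/u = 0.0679.
Q is then a monomial in u, b, p:
δQ/Q = √((δu/u)² + (1·δb/b)² + (3·δp/p)²) = √(0.00461 + 0.0122 + 0.0343) = 0.226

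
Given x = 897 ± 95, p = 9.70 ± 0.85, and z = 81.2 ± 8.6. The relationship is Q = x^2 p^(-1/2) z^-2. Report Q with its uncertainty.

For a monomial Q ∝ x^2, p^(-1/2), z^-2, fractional errors add in quadrature:
  (2·δx/x)² = (2×0.106)² = 0.0449;  (−½·δp/p)² = (-0.5×0.0876)² = 0.00192;  (-2·δz/z)² = (-2×0.106)² = 0.0449
δQ/Q = √(0.0917) = 0.303
Q = 39.2, so δQ = 0.303 × 39.2 = 11.9.

39.2 ± 11.9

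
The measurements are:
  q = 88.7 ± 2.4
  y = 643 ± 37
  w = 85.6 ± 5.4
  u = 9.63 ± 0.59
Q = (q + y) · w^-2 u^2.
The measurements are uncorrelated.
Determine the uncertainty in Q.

1.69

Let h = q + y = 732. δh = √(δq² + δy²) = √(5.76 + 1370) = 37.1, so δh/h = 0.0507.
Q is then a monomial in h, w, u:
δQ/Q = √((δh/h)² + (-2·δw/w)² + (2·δu/u)²) = √(0.00257 + 0.0159 + 0.0150) = 0.183
Q = 9.26, so δQ = 0.183 × 9.26 = 1.69.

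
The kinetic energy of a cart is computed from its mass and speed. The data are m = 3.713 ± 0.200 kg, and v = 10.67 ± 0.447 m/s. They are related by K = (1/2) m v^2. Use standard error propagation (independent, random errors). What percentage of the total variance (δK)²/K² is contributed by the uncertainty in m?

(δK/K)² = (1·δm/m)² + (2·δv/v)²
  m term: (1×0.0539)² = 0.00290
  v term: (2×0.0419)² = 0.00702
Total = 0.00992. Share from m = 0.00290/0.00992 = 0.292.

29.2%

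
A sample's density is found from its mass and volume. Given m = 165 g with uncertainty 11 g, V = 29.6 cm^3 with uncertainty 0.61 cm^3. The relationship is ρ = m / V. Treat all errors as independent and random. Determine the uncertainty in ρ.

Since ρ is a product/quotient, work with relative uncertainties:
  (1·δm/m)² = (1×0.0667)² = 0.00444;  (-1·δV/V)² = (-1×0.0206)² = 0.000425
δρ/ρ = √(0.00487) = 0.0698
ρ = 5.57 g/cm^3, so δρ = 0.0698 × 5.57 = 0.389 g/cm^3.

0.389 g/cm^3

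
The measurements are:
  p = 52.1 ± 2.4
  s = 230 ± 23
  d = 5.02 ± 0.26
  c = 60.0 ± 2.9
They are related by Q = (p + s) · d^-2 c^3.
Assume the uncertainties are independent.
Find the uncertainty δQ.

Let u = p + s = 282. δu = √(δp² + δs²) = √(5.76 + 529) = 23.1, so δu/u = 0.0820.
Q is then a monomial in u, d, c:
δQ/Q = √((δu/u)² + (-2·δd/d)² + (3·δc/c)²) = √(0.00672 + 0.0107 + 0.0210) = 0.196
Q = 2.42e+06, so δQ = 0.196 × 2.42e+06 = 4.74e+05.

4.74e+05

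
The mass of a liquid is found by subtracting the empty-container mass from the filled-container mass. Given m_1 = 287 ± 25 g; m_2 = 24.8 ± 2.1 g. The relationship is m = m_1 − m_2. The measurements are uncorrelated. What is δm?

25.1 g

Each term contributes (cᵢ δxᵢ)² to (δm)²:
  (δm_1)² = 625;  (δm_2)² = 4.41
δm = √(629) = 25.1 g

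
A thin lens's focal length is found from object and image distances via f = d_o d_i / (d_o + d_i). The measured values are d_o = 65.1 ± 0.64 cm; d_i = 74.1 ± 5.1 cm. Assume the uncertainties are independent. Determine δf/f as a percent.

∂f/∂d_o = (d_i/(d_o+d_i))² = 0.283;  ∂f/∂d_i = (d_o/(d_o+d_i))² = 0.219
δf = √((∂f/∂d_o · δd_o)² + (∂f/∂d_i · δd_i)²) = √(0.0329 + 1.24) = 1.13 cm
f = 34.7 cm, so δf/f = 1.13/34.7 = 0.0326.

3.26%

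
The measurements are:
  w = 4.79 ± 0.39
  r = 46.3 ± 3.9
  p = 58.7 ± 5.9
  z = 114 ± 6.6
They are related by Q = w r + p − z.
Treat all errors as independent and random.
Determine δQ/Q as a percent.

Let h = w·r = 222. δh/h = √((1·δw/w)² + (1·δr/r)²) = √(0.00663 + 0.00710) = 0.117, so δh = 26.0.
Q = h + p − z: δQ = √(δh² + δp² + δz²) = √(675 + 34.8 + 43.6) = 27.4
Q = 166, so δQ/Q = 27.4/166 = 0.165.

16.5%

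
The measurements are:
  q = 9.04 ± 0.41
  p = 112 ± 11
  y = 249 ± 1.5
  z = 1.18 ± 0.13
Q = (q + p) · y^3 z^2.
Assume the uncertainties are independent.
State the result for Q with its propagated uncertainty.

(2.60 ± 0.622) × 10^9

Let u = q + p = 121. δu = √(δq² + δp²) = √(0.168 + 121) = 11.0, so δu/u = 0.0909.
Q is then a monomial in u, y, z:
δQ/Q = √((δu/u)² + (3·δy/y)² + (2·δz/z)²) = √(0.00827 + 0.000327 + 0.0485) = 0.239
Q = 2.6e+09, so δQ = 0.239 × 2.6e+09 = 6.22e+08.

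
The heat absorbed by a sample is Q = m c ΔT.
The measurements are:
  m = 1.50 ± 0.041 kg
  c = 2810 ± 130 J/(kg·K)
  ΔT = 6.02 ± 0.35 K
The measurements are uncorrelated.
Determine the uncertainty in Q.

2010 J

Each factor contributes (exponent × relative error)² to (δQ/Q)²:
  (1·δm/m)² = (1×0.0273)² = 0.000747;  (1·δc/c)² = (1×0.0463)² = 0.00214;  (1·δΔT/ΔT)² = (1×0.0581)² = 0.00338
δQ/Q = √(0.00627) = 0.0792
Q = 25400 J, so δQ = 0.0792 × 25400 = 2010 J.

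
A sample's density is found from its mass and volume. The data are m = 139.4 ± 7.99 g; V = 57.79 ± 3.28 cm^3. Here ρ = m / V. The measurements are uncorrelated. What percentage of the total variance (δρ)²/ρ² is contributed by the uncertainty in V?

(δρ/ρ)² = (1·δm/m)² + (-1·δV/V)²
  m term: (1×0.0573)² = 0.00329
  V term: (-1×0.0568)² = 0.00322
Total = 0.00651. Share from V = 0.00322/0.00651 = 0.495.

49.5%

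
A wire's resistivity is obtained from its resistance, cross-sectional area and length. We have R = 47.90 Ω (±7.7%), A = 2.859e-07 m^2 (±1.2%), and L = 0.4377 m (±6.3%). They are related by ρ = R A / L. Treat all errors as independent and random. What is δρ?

Since ρ is a product/quotient, work with relative uncertainties:
  (1·δR/R)² = (1×0.0770)² = 0.00593;  (1·δA/A)² = (1×0.0120)² = 0.000144;  (-1·δL/L)² = (-1×0.0630)² = 0.00397
δρ/ρ = √(0.0100) = 0.100
ρ = 3.129e-05 Ω·m, so δρ = 0.100 × 3.129e-05 = 3.14e-06 Ω·m.

3.14e-06 Ω·m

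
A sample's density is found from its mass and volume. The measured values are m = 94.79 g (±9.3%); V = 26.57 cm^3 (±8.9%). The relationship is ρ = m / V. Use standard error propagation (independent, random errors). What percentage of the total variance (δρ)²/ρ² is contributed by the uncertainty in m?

(δρ/ρ)² = (1·δm/m)² + (-1·δV/V)²
  m term: (1×0.0930)² = 0.00865
  V term: (-1×0.0890)² = 0.00792
Total = 0.0166. Share from m = 0.00865/0.0166 = 0.522.

52.2%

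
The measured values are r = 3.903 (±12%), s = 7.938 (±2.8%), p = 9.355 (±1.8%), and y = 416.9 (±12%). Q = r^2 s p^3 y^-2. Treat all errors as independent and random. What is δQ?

0.196

Relative error in a monomial: (δQ/Q)² = Σ (nᵢ · δxᵢ/xᵢ)².
  (2·δr/r)² = (2×0.120)² = 0.0576;  (1·δs/s)² = (1×0.0280)² = 0.000784;  (3·δp/p)² = (3×0.0180)² = 0.00292;  (-2·δy/y)² = (-2×0.120)² = 0.0576
δQ/Q = √(0.119) = 0.345
Q = 0.5696, so δQ = 0.345 × 0.5696 = 0.196.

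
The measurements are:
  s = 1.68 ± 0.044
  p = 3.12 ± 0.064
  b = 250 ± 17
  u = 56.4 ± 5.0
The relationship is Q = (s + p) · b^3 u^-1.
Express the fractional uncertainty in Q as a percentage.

Let w = s + p = 4.80. δw = √(δs² + δp²) = √(0.00194 + 0.00410) = 0.0777, so δw/w = 0.0162.
Q is then a monomial in w, b, u:
δQ/Q = √((δw/w)² + (3·δb/b)² + (-1·δu/u)²) = √(0.000262 + 0.0416 + 0.00786) = 0.223

22.3%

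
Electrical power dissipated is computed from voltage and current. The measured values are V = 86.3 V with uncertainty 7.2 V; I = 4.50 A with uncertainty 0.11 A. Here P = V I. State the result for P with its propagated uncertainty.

388 ± 33.8 W

For a monomial P ∝ V, I, fractional errors add in quadrature:
  (1·δV/V)² = (1×0.0834)² = 0.00696;  (1·δI/I)² = (1×0.0244)² = 0.000598
δP/P = √(0.00756) = 0.0869
P = 388 W, so δP = 0.0869 × 388 = 33.8 W.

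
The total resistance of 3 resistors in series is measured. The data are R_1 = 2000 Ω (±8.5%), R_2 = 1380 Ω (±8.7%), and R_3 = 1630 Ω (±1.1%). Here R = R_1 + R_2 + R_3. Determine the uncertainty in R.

Each term contributes (cᵢ δxᵢ)² to (δR)²:
  (δR_1)² = 28900;  (δR_2)² = 14400;  (δR_3)² = 321
δR = √(43600) = 209 Ω

209 Ω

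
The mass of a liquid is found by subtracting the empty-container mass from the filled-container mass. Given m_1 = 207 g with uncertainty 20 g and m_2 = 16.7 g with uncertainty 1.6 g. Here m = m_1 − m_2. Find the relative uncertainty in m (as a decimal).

0.105

Each term contributes (cᵢ δxᵢ)² to (δm)²:
  (δm_1)² = 400;  (δm_2)² = 2.56
δm = √(403) = 20.1 g
m = 190 g, so δm/m = 20.1/190 = 0.105.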